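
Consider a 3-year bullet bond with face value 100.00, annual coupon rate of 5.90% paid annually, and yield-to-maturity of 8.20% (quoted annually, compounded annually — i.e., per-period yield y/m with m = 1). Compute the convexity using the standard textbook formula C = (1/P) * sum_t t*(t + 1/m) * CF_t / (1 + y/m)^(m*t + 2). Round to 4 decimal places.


Coupon per period c = face * coupon_rate / m = 5.900000
Periods per year m = 1; per-period yield y/m = 0.082000
Number of cashflows N = 3
Cashflows (t years, CF_t, discount factor 1/(1+y/m)^(m*t), PV):
  t = 1.0000: CF_t = 5.900000, DF = 0.924214, PV = 5.452865
  t = 2.0000: CF_t = 5.900000, DF = 0.854172, PV = 5.039617
  t = 3.0000: CF_t = 105.900000, DF = 0.789438, PV = 83.601521
Price P = sum_t PV_t = 94.094002
Convexity numerator sum_t t*(t + 1/m) * CF_t / (1+y/m)^(m*t + 2):
  t = 1.0000: term = 9.315372
  t = 2.0000: term = 25.828205
  t = 3.0000: term = 856.921230
Convexity = (1/P) * sum = 892.064807 / 94.094002 = 9.480570

Answer: Convexity = 9.4806


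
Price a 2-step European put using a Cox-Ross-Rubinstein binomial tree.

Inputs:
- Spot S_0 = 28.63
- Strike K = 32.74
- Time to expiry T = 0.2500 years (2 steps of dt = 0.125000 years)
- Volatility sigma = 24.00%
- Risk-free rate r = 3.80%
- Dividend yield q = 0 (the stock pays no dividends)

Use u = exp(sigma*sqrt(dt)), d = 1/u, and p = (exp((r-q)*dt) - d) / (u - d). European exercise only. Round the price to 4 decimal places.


dt = T/N = 0.125000
u = exp(sigma*sqrt(dt)) = 1.088557; d = 1/u = 0.918647
p = (exp((r-q)*dt) - d) / (u - d) = 0.506822
Discount per step: exp(-r*dt) = 0.995261
Stock lattice S(k, i) with i counting down-moves:
  k=0: S(0,0) = 28.6300
  k=1: S(1,0) = 31.1654; S(1,1) = 26.3009
  k=2: S(2,0) = 33.9253; S(2,1) = 28.6300; S(2,2) = 24.1612
Terminal payoffs V(N, i) = max(K - S_T, 0):
  V(2,0) = 0.000000; V(2,1) = 4.110000; V(2,2) = 8.578765
Backward induction: V(k, i) = exp(-r*dt) * [p * V(k+1, i) + (1-p) * V(k+1, i+1)].
  V(1,0) = exp(-r*dt) * [p*0.000000 + (1-p)*4.110000] = 2.017356
  V(1,1) = exp(-r*dt) * [p*4.110000 + (1-p)*8.578765] = 6.283976
  V(0,0) = exp(-r*dt) * [p*2.017356 + (1-p)*6.283976] = 4.102028

Answer: Price = V(0,0) = 4.1020


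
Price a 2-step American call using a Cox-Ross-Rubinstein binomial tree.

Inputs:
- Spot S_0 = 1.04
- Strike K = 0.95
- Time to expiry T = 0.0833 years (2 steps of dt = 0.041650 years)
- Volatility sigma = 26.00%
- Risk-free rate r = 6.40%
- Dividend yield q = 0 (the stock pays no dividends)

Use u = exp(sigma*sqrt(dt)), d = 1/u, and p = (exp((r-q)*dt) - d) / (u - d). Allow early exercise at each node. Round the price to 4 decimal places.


Answer: Price = V(0,0) = 0.0985

Derivation:
dt = T/N = 0.041650
u = exp(sigma*sqrt(dt)) = 1.054495; d = 1/u = 0.948322
p = (exp((r-q)*dt) - d) / (u - d) = 0.511877
Discount per step: exp(-r*dt) = 0.997338
Stock lattice S(k, i) with i counting down-moves:
  k=0: S(0,0) = 1.0400
  k=1: S(1,0) = 1.0967; S(1,1) = 0.9863
  k=2: S(2,0) = 1.1564; S(2,1) = 1.0400; S(2,2) = 0.9353
Terminal payoffs V(N, i) = max(S_T - K, 0):
  V(2,0) = 0.206437; V(2,1) = 0.090000; V(2,2) = 0.000000
Backward induction: V(k, i) = exp(-r*dt) * [p * V(k+1, i) + (1-p) * V(k+1, i+1)]; then take max(V_cont, immediate exercise) for American.
  V(1,0) = exp(-r*dt) * [p*0.206437 + (1-p)*0.090000] = 0.149203; exercise = 0.146674; V(1,0) = max -> 0.149203
  V(1,1) = exp(-r*dt) * [p*0.090000 + (1-p)*0.000000] = 0.045946; exercise = 0.036254; V(1,1) = max -> 0.045946
  V(0,0) = exp(-r*dt) * [p*0.149203 + (1-p)*0.045946] = 0.098538; exercise = 0.090000; V(0,0) = max -> 0.098538


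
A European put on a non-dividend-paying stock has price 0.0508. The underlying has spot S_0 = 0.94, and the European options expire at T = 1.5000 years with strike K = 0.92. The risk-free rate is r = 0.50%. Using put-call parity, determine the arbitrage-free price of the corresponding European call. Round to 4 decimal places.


Put-call parity: C - P = S_0 * exp(-qT) - K * exp(-rT).
S_0 * exp(-qT) = 0.9400 * 1.00000000 = 0.94000000
K * exp(-rT) = 0.9200 * 0.99252805 = 0.91312581
C = P + S*exp(-qT) - K*exp(-rT)
C = 0.0508 + 0.94000000 - 0.91312581 = 0.0777

Answer: Call price = 0.0777


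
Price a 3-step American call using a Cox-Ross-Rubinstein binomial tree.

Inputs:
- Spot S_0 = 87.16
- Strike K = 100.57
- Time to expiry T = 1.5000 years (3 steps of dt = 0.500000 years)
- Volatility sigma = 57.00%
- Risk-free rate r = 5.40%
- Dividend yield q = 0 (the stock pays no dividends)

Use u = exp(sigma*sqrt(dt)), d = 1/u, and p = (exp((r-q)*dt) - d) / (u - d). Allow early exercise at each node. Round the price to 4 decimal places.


dt = T/N = 0.500000
u = exp(sigma*sqrt(dt)) = 1.496383; d = 1/u = 0.668278
p = (exp((r-q)*dt) - d) / (u - d) = 0.433628
Discount per step: exp(-r*dt) = 0.973361
Stock lattice S(k, i) with i counting down-moves:
  k=0: S(0,0) = 87.1600
  k=1: S(1,0) = 130.4247; S(1,1) = 58.2471
  k=2: S(2,0) = 195.1654; S(2,1) = 87.1600; S(2,2) = 38.9253
  k=3: S(3,0) = 292.0421; S(3,1) = 130.4247; S(3,2) = 58.2471; S(3,3) = 26.0129
Terminal payoffs V(N, i) = max(S_T - K, 0):
  V(3,0) = 191.472140; V(3,1) = 29.854743; V(3,2) = 0.000000; V(3,3) = 0.000000
Backward induction: V(k, i) = exp(-r*dt) * [p * V(k+1, i) + (1-p) * V(k+1, i+1)]; then take max(V_cont, immediate exercise) for American.
  V(2,0) = exp(-r*dt) * [p*191.472140 + (1-p)*29.854743] = 97.274428; exercise = 94.595368; V(2,0) = max -> 97.274428
  V(2,1) = exp(-r*dt) * [p*29.854743 + (1-p)*0.000000] = 12.600999; exercise = 0.000000; V(2,1) = max -> 12.600999
  V(2,2) = exp(-r*dt) * [p*0.000000 + (1-p)*0.000000] = 0.000000; exercise = 0.000000; V(2,2) = max -> 0.000000
  V(1,0) = exp(-r*dt) * [p*97.274428 + (1-p)*12.600999] = 48.004027; exercise = 29.854743; V(1,0) = max -> 48.004027
  V(1,1) = exp(-r*dt) * [p*12.600999 + (1-p)*0.000000] = 5.318591; exercise = 0.000000; V(1,1) = max -> 5.318591
  V(0,0) = exp(-r*dt) * [p*48.004027 + (1-p)*5.318591] = 23.193449; exercise = 0.000000; V(0,0) = max -> 23.193449

Answer: Price = V(0,0) = 23.1934


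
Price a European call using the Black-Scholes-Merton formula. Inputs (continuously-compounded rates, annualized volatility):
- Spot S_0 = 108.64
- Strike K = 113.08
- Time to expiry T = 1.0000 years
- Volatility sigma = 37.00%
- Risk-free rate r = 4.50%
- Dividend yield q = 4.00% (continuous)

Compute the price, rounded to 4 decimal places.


Answer: Price = 13.8004

Derivation:
d1 = (ln(S/K) + (r - q + 0.5*sigma^2) * T) / (sigma * sqrt(T)) = 0.09025441
d2 = d1 - sigma * sqrt(T) = -0.27974559
exp(-rT) = 0.95599748; exp(-qT) = 0.96078944
C = S_0 * exp(-qT) * N(d1) - K * exp(-rT) * N(d2)
N(d1) = 0.53595748; N(d2) = 0.38983635
C = 108.6400 * 0.96078944 * 0.53595748 - 113.0800 * 0.95599748 * 0.38983635 = 13.8004


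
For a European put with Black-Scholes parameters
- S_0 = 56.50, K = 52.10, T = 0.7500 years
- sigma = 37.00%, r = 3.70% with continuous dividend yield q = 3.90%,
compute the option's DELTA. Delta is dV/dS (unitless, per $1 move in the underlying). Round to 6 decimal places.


d1 = 0.4085554872; d2 = 0.0881260878
phi(d1) = 0.3669985704; exp(-qT) = 0.9711736407; exp(-rT) = 0.9726314943
N(-d1) = 0.3414329513
Delta = -exp(-qT) * N(-d1) = -0.9711736407 * 0.3414329513 = -0.331591

Answer: Delta = -0.331591


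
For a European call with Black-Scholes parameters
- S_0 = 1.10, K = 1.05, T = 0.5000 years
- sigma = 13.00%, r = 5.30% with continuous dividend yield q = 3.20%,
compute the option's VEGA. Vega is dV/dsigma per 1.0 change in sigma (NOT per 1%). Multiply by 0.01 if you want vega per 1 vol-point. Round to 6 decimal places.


d1 = 0.6662579365; d2 = 0.5743340549
phi(d1) = 0.3195350361; exp(-qT) = 0.9841273201; exp(-rT) = 0.9738480438
Vega = S * exp(-qT) * phi(d1) * sqrt(T) = 1.1000 * 0.9841273201 * 0.3195350361 * 0.7071067812 = 0.244595

Answer: Vega = 0.244595


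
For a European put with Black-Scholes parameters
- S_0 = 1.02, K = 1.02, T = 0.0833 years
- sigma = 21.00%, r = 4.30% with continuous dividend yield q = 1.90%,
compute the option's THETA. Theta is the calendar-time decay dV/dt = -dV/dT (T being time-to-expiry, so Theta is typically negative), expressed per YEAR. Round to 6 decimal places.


d1 = 0.0632896714; d2 = 0.0026800187
phi(d1) = 0.3981440819; exp(-qT) = 0.9984185518; exp(-rT) = 0.9964245074
Theta = -S*exp(-qT)*phi(d1)*sigma/(2*sqrt(T)) + r*K*exp(-rT)*N(-d2) - q*S*exp(-qT)*N(-d1)
N(-d1) = 0.4747679202; N(-d2) = 0.4989308285; sqrt(T) = 0.2886173938
Term 1 = -1.0200 * 0.9984185518 * 0.3981440819 * 0.2100 / (2 * 0.2886173938) = -0.1475094613
Term 2 = 0.0430 * 1.0200 * 0.9964245074 * 0.4989308285 = 0.0218048633
Term 3 = -0.0190 * 1.0200 * 0.9984185518 * 0.4747679202 = -0.0091864514
Theta = -0.1475094613 + (0.0218048633) + (-0.0091864514) = -0.134891

Answer: Theta = -0.134891


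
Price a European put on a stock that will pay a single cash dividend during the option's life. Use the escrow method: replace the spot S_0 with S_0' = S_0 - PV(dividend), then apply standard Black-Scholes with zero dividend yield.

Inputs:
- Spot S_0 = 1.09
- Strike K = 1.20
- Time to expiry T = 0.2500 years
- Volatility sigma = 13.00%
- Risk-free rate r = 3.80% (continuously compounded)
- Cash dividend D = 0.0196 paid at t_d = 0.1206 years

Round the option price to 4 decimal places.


Answer: Price = 0.1198

Derivation:
PV(D) = D * exp(-r * t_d) = 0.0196 * 0.99542769 = 0.01951038
S_0' = S_0 - PV(D) = 1.0900 - 0.01951038 = 1.07048962
d1 = (ln(S_0'/K) + (r + sigma^2/2)*T) / (sigma*sqrt(T)) = -1.57835272
d2 = d1 - sigma*sqrt(T) = -1.64335272
exp(-rT) = 0.99054498
N(-d1) = 0.94275770; N(-d2) = 0.94984501
P = K * exp(-rT) * N(-d2) - S_0' * N(-d1) = 1.2000 * 0.99054498 * 0.94984501 - 1.07048962 * 0.94275770 = 0.1198


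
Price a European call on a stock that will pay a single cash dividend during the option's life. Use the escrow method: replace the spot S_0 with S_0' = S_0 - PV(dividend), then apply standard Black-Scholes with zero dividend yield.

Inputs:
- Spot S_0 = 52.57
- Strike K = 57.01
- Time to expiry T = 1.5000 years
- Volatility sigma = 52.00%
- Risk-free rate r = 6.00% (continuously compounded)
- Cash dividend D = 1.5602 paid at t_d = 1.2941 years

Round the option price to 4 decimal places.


PV(D) = D * exp(-r * t_d) = 1.5602 * 0.92529192 = 1.44364046
S_0' = S_0 - PV(D) = 52.5700 - 1.44364046 = 51.12635954
d1 = (ln(S_0'/K) + (r + sigma^2/2)*T) / (sigma*sqrt(T)) = 0.28871557
d2 = d1 - sigma*sqrt(T) = -0.34815176
exp(-rT) = 0.91393119
N(d1) = 0.61360048; N(d2) = 0.36386311
C = S_0' * N(d1) - K * exp(-rT) * N(d2) = 51.12635954 * 0.61360048 - 57.0100 * 0.91393119 * 0.36386311 = 12.4127

Answer: Price = 12.4127


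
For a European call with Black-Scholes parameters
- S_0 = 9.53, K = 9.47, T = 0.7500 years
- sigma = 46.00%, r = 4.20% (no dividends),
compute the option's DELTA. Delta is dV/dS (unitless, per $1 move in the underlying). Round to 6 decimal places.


Answer: Delta = 0.615664

Derivation:
d1 = 0.2941117922; d2 = -0.1042598935
phi(d1) = 0.3820554949; exp(-qT) = 1.0000000000; exp(-rT) = 0.9689909565
N(d1) = 0.6156637599
Delta = exp(-qT) * N(d1) = 1.0000000000 * 0.6156637599 = 0.615664


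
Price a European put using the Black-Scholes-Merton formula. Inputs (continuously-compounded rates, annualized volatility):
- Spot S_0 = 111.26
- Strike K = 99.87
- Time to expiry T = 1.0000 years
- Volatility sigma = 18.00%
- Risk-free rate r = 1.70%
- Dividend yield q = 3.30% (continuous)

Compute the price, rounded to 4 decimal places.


d1 = (ln(S/K) + (r - q + 0.5*sigma^2) * T) / (sigma * sqrt(T)) = 0.60111369
d2 = d1 - sigma * sqrt(T) = 0.42111369
exp(-rT) = 0.98314368; exp(-qT) = 0.96753856
P = K * exp(-rT) * N(-d2) - S_0 * exp(-qT) * N(-d1)
N(-d1) = 0.27388213; N(-d2) = 0.33683603
P = 99.8700 * 0.98314368 * 0.33683603 - 111.2600 * 0.96753856 * 0.27388213 = 3.5898

Answer: Price = 3.5898


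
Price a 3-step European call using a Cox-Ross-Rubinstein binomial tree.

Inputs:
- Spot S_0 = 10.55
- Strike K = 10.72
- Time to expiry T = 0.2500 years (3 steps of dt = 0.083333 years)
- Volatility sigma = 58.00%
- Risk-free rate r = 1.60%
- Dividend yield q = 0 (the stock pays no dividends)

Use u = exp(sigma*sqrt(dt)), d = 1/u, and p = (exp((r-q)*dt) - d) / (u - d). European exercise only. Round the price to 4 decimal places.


dt = T/N = 0.083333
u = exp(sigma*sqrt(dt)) = 1.182264; d = 1/u = 0.845834
p = (exp((r-q)*dt) - d) / (u - d) = 0.462205
Discount per step: exp(-r*dt) = 0.998668
Stock lattice S(k, i) with i counting down-moves:
  k=0: S(0,0) = 10.5500
  k=1: S(1,0) = 12.4729; S(1,1) = 8.9236
  k=2: S(2,0) = 14.7463; S(2,1) = 10.5500; S(2,2) = 7.5478
  k=3: S(3,0) = 17.4340; S(3,1) = 12.4729; S(3,2) = 8.9236; S(3,3) = 6.3842
Terminal payoffs V(N, i) = max(S_T - K, 0):
  V(3,0) = 6.713970; V(3,1) = 1.752889; V(3,2) = 0.000000; V(3,3) = 0.000000
Backward induction: V(k, i) = exp(-r*dt) * [p * V(k+1, i) + (1-p) * V(k+1, i+1)].
  V(2,0) = exp(-r*dt) * [p*6.713970 + (1-p)*1.752889] = 4.040537
  V(2,1) = exp(-r*dt) * [p*1.752889 + (1-p)*0.000000] = 0.809115
  V(2,2) = exp(-r*dt) * [p*0.000000 + (1-p)*0.000000] = 0.000000
  V(1,0) = exp(-r*dt) * [p*4.040537 + (1-p)*0.809115] = 2.299628
  V(1,1) = exp(-r*dt) * [p*0.809115 + (1-p)*0.000000] = 0.373479
  V(0,0) = exp(-r*dt) * [p*2.299628 + (1-p)*0.373479] = 1.262072

Answer: Price = V(0,0) = 1.2621


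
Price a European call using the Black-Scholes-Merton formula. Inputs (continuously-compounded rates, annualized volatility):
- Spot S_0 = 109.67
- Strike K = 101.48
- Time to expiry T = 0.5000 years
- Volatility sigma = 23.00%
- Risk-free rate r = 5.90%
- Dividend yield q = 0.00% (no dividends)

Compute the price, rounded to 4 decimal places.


Answer: Price = 13.7246

Derivation:
d1 = (ln(S/K) + (r - q + 0.5*sigma^2) * T) / (sigma * sqrt(T)) = 0.73993573
d2 = d1 - sigma * sqrt(T) = 0.57730117
exp(-rT) = 0.97093088; exp(-qT) = 1.00000000
C = S_0 * exp(-qT) * N(d1) - K * exp(-rT) * N(d2)
N(d1) = 0.77033050; N(d2) = 0.71813199
C = 109.6700 * 1.00000000 * 0.77033050 - 101.4800 * 0.97093088 * 0.71813199 = 13.7246


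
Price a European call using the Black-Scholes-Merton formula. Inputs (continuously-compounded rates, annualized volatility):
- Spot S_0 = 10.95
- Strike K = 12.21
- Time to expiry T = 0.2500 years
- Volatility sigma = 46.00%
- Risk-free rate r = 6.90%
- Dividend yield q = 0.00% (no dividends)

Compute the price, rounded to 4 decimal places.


d1 = (ln(S/K) + (r - q + 0.5*sigma^2) * T) / (sigma * sqrt(T)) = -0.28354710
d2 = d1 - sigma * sqrt(T) = -0.51354710
exp(-rT) = 0.98289793; exp(-qT) = 1.00000000
C = S_0 * exp(-qT) * N(d1) - K * exp(-rT) * N(d2)
N(d1) = 0.38837874; N(d2) = 0.30378434
C = 10.9500 * 1.00000000 * 0.38837874 - 12.2100 * 0.98289793 * 0.30378434 = 0.6070

Answer: Price = 0.6070


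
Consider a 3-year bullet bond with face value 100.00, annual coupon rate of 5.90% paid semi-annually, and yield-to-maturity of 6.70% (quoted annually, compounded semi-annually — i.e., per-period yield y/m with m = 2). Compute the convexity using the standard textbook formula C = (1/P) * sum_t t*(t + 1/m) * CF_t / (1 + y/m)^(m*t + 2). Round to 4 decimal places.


Coupon per period c = face * coupon_rate / m = 2.950000
Periods per year m = 2; per-period yield y/m = 0.033500
Number of cashflows N = 6
Cashflows (t years, CF_t, discount factor 1/(1+y/m)^(m*t), PV):
  t = 0.5000: CF_t = 2.950000, DF = 0.967586, PV = 2.854378
  t = 1.0000: CF_t = 2.950000, DF = 0.936222, PV = 2.761856
  t = 1.5000: CF_t = 2.950000, DF = 0.905876, PV = 2.672333
  t = 2.0000: CF_t = 2.950000, DF = 0.876512, PV = 2.585712
  t = 2.5000: CF_t = 2.950000, DF = 0.848101, PV = 2.501898
  t = 3.0000: CF_t = 102.950000, DF = 0.820611, PV = 84.481860
Price P = sum_t PV_t = 97.858037
Convexity numerator sum_t t*(t + 1/m) * CF_t / (1+y/m)^(m*t + 2):
  t = 0.5000: term = 1.336166
  t = 1.0000: term = 3.878567
  t = 1.5000: term = 7.505694
  t = 2.0000: term = 12.104006
  t = 2.5000: term = 17.567498
  t = 3.0000: term = 830.485018
Convexity = (1/P) * sum = 872.876951 / 97.858037 = 8.919829

Answer: Convexity = 8.9198


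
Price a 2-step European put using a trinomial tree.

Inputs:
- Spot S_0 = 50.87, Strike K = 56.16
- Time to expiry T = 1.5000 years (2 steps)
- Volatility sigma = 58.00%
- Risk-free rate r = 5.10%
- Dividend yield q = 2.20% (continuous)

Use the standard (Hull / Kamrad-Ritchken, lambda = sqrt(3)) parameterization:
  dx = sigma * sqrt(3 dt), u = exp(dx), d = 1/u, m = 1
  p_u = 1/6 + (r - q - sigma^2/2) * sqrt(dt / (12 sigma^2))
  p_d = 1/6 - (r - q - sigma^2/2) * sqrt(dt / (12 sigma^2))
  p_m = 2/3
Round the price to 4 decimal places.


dt = T/N = 0.750000; dx = sigma*sqrt(3*dt) = 0.870000
u = exp(dx) = 2.386911; d = 1/u = 0.418952
p_u = 0.106667, p_m = 0.666667, p_d = 0.226667
Discount per step: exp(-r*dt) = 0.962472
Stock lattice S(k, j) with j the centered position index:
  k=0: S(0,+0) = 50.8700
  k=1: S(1,-1) = 21.3121; S(1,+0) = 50.8700; S(1,+1) = 121.4222
  k=2: S(2,-2) = 8.9287; S(2,-1) = 21.3121; S(2,+0) = 50.8700; S(2,+1) = 121.4222; S(2,+2) = 289.8239
Terminal payoffs V(N, j) = max(K - S_T, 0):
  V(2,-2) = 47.231277; V(2,-1) = 34.847935; V(2,+0) = 5.290000; V(2,+1) = 0.000000; V(2,+2) = 0.000000
Backward induction: V(k, j) = exp(-r*dt) * [p_u * V(k+1, j+1) + p_m * V(k+1, j) + p_d * V(k+1, j-1)]
  V(1,-1) = exp(-r*dt) * [p_u*5.290000 + p_m*34.847935 + p_d*47.231277] = 33.207199
  V(1,+0) = exp(-r*dt) * [p_u*0.000000 + p_m*5.290000 + p_d*34.847935] = 10.996758
  V(1,+1) = exp(-r*dt) * [p_u*0.000000 + p_m*0.000000 + p_d*5.290000] = 1.154068
  V(0,+0) = exp(-r*dt) * [p_u*1.154068 + p_m*10.996758 + p_d*33.207199] = 14.419026

Answer: Price = V(0,0) = 14.4190


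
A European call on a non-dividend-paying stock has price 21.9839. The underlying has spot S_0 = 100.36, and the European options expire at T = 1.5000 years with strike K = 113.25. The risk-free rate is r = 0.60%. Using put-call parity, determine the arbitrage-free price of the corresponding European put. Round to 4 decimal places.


Answer: Put price = 33.8592

Derivation:
Put-call parity: C - P = S_0 * exp(-qT) - K * exp(-rT).
S_0 * exp(-qT) = 100.3600 * 1.00000000 = 100.36000000
K * exp(-rT) = 113.2500 * 0.99104038 = 112.23532290
P = C - S*exp(-qT) + K*exp(-rT)
P = 21.9839 - 100.36000000 + 112.23532290 = 33.8592


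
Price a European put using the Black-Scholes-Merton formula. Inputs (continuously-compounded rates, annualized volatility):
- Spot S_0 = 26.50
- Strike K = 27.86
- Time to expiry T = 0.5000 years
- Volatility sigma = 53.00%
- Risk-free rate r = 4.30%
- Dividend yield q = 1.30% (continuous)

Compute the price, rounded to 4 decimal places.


d1 = (ln(S/K) + (r - q + 0.5*sigma^2) * T) / (sigma * sqrt(T)) = 0.09386580
d2 = d1 - sigma * sqrt(T) = -0.28090080
exp(-rT) = 0.97872948; exp(-qT) = 0.99352108
P = K * exp(-rT) * N(-d2) - S_0 * exp(-qT) * N(-d1)
N(-d1) = 0.46260788; N(-d2) = 0.61060676
P = 27.8600 * 0.97872948 * 0.61060676 - 26.5000 * 0.99352108 * 0.46260788 = 4.4700

Answer: Price = 4.4700


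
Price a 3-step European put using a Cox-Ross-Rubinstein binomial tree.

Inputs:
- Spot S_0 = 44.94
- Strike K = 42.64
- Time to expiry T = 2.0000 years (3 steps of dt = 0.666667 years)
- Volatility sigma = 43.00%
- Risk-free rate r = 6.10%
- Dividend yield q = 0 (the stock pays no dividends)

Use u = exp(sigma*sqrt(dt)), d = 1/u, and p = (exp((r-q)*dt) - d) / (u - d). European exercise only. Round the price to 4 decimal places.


dt = T/N = 0.666667
u = exp(sigma*sqrt(dt)) = 1.420620; d = 1/u = 0.703918
p = (exp((r-q)*dt) - d) / (u - d) = 0.471028
Discount per step: exp(-r*dt) = 0.960149
Stock lattice S(k, i) with i counting down-moves:
  k=0: S(0,0) = 44.9400
  k=1: S(1,0) = 63.8427; S(1,1) = 31.6341
  k=2: S(2,0) = 90.6962; S(2,1) = 44.9400; S(2,2) = 22.2678
  k=3: S(3,0) = 128.8448; S(3,1) = 63.8427; S(3,2) = 31.6341; S(3,3) = 15.6747
Terminal payoffs V(N, i) = max(K - S_T, 0):
  V(3,0) = 0.000000; V(3,1) = 0.000000; V(3,2) = 11.005929; V(3,3) = 26.965304
Backward induction: V(k, i) = exp(-r*dt) * [p * V(k+1, i) + (1-p) * V(k+1, i+1)].
  V(2,0) = exp(-r*dt) * [p*0.000000 + (1-p)*0.000000] = 0.000000
  V(2,1) = exp(-r*dt) * [p*0.000000 + (1-p)*11.005929] = 5.589821
  V(2,2) = exp(-r*dt) * [p*11.005929 + (1-p)*26.965304] = 18.672969
  V(1,0) = exp(-r*dt) * [p*0.000000 + (1-p)*5.589821] = 2.839025
  V(1,1) = exp(-r*dt) * [p*5.589821 + (1-p)*18.672969] = 12.011886
  V(0,0) = exp(-r*dt) * [p*2.839025 + (1-p)*12.011886] = 7.384709

Answer: Price = V(0,0) = 7.3847


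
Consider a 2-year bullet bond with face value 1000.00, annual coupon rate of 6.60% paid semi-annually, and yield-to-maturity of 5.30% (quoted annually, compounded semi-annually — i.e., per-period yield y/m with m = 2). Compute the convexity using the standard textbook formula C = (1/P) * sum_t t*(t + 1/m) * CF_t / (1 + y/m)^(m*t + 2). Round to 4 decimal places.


Answer: Convexity = 4.4531

Derivation:
Coupon per period c = face * coupon_rate / m = 33.000000
Periods per year m = 2; per-period yield y/m = 0.026500
Number of cashflows N = 4
Cashflows (t years, CF_t, discount factor 1/(1+y/m)^(m*t), PV):
  t = 0.5000: CF_t = 33.000000, DF = 0.974184, PV = 32.148076
  t = 1.0000: CF_t = 33.000000, DF = 0.949035, PV = 31.318145
  t = 1.5000: CF_t = 33.000000, DF = 0.924535, PV = 30.509640
  t = 2.0000: CF_t = 1033.000000, DF = 0.900667, PV = 930.388871
Price P = sum_t PV_t = 1024.364731
Convexity numerator sum_t t*(t + 1/m) * CF_t / (1+y/m)^(m*t + 2):
  t = 0.5000: term = 15.254820
  t = 1.0000: term = 44.583010
  t = 1.5000: term = 86.864120
  t = 2.0000: term = 4414.856619
Convexity = (1/P) * sum = 4561.558569 / 1024.364731 = 4.453061


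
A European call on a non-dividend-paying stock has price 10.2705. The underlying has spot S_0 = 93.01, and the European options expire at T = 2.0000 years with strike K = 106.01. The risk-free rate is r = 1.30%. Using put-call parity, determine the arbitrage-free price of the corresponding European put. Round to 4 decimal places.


Put-call parity: C - P = S_0 * exp(-qT) - K * exp(-rT).
S_0 * exp(-qT) = 93.0100 * 1.00000000 = 93.01000000
K * exp(-rT) = 106.0100 * 0.97433509 = 103.28926285
P = C - S*exp(-qT) + K*exp(-rT)
P = 10.2705 - 93.01000000 + 103.28926285 = 20.5498

Answer: Put price = 20.5498


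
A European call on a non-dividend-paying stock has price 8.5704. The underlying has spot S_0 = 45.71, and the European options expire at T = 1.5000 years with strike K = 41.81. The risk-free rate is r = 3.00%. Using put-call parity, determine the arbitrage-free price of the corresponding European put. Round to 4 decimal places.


Answer: Put price = 2.8307

Derivation:
Put-call parity: C - P = S_0 * exp(-qT) - K * exp(-rT).
S_0 * exp(-qT) = 45.7100 * 1.00000000 = 45.71000000
K * exp(-rT) = 41.8100 * 0.95599748 = 39.97025472
P = C - S*exp(-qT) + K*exp(-rT)
P = 8.5704 - 45.71000000 + 39.97025472 = 2.8307


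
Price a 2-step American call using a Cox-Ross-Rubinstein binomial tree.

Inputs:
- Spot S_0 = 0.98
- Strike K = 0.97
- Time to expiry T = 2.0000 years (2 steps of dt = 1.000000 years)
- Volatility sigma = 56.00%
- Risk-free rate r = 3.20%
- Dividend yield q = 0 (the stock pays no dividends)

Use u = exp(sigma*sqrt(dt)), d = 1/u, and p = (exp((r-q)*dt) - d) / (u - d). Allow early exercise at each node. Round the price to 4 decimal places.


Answer: Price = V(0,0) = 0.2963

Derivation:
dt = T/N = 1.000000
u = exp(sigma*sqrt(dt)) = 1.750673; d = 1/u = 0.571209
p = (exp((r-q)*dt) - d) / (u - d) = 0.391117
Discount per step: exp(-r*dt) = 0.968507
Stock lattice S(k, i) with i counting down-moves:
  k=0: S(0,0) = 0.9800
  k=1: S(1,0) = 1.7157; S(1,1) = 0.5598
  k=2: S(2,0) = 3.0036; S(2,1) = 0.9800; S(2,2) = 0.3198
Terminal payoffs V(N, i) = max(S_T - K, 0):
  V(2,0) = 2.033557; V(2,1) = 0.010000; V(2,2) = 0.000000
Backward induction: V(k, i) = exp(-r*dt) * [p * V(k+1, i) + (1-p) * V(k+1, i+1)]; then take max(V_cont, immediate exercise) for American.
  V(1,0) = exp(-r*dt) * [p*2.033557 + (1-p)*0.010000] = 0.776208; exercise = 0.745659; V(1,0) = max -> 0.776208
  V(1,1) = exp(-r*dt) * [p*0.010000 + (1-p)*0.000000] = 0.003788; exercise = 0.000000; V(1,1) = max -> 0.003788
  V(0,0) = exp(-r*dt) * [p*0.776208 + (1-p)*0.003788] = 0.296261; exercise = 0.010000; V(0,0) = max -> 0.296261


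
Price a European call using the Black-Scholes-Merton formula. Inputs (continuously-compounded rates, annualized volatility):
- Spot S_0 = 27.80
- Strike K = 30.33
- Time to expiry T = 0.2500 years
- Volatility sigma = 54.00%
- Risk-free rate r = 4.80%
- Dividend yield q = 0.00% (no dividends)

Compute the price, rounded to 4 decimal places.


Answer: Price = 2.1361

Derivation:
d1 = (ln(S/K) + (r - q + 0.5*sigma^2) * T) / (sigma * sqrt(T)) = -0.14315297
d2 = d1 - sigma * sqrt(T) = -0.41315297
exp(-rT) = 0.98807171; exp(-qT) = 1.00000000
C = S_0 * exp(-qT) * N(d1) - K * exp(-rT) * N(d2)
N(d1) = 0.44308469; N(d2) = 0.33974727
C = 27.8000 * 1.00000000 * 0.44308469 - 30.3300 * 0.98807171 * 0.33974727 = 2.1361


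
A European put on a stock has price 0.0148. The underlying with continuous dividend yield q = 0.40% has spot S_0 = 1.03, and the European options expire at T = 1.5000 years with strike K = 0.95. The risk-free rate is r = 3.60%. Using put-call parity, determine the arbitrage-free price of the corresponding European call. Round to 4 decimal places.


Answer: Call price = 0.1386

Derivation:
Put-call parity: C - P = S_0 * exp(-qT) - K * exp(-rT).
S_0 * exp(-qT) = 1.0300 * 0.99401796 = 1.02383850
K * exp(-rT) = 0.9500 * 0.94743211 = 0.90006050
C = P + S*exp(-qT) - K*exp(-rT)
C = 0.0148 + 1.02383850 - 0.90006050 = 0.1386


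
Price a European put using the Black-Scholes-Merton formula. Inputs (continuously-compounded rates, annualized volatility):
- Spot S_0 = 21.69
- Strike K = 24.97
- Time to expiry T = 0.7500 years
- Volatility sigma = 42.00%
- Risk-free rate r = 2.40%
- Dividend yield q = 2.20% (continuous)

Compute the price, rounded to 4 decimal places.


d1 = (ln(S/K) + (r - q + 0.5*sigma^2) * T) / (sigma * sqrt(T)) = -0.20117572
d2 = d1 - sigma * sqrt(T) = -0.56490639
exp(-rT) = 0.98216103; exp(-qT) = 0.98363538
P = K * exp(-rT) * N(-d2) - S_0 * exp(-qT) * N(-d1)
N(-d1) = 0.57971941; N(-d2) = 0.71393128
P = 24.9700 * 0.98216103 * 0.71393128 - 21.6900 * 0.98363538 * 0.57971941 = 5.1405

Answer: Price = 5.1405


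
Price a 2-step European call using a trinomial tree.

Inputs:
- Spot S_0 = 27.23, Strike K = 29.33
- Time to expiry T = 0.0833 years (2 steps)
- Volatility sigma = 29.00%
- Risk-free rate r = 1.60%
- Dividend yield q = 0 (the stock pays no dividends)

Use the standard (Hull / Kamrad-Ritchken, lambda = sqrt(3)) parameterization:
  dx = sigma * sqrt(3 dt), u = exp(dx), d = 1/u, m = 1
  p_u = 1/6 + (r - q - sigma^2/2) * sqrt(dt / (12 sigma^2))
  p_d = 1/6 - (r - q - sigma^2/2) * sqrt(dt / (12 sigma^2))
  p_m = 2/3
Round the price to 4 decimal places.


dt = T/N = 0.041650; dx = sigma*sqrt(3*dt) = 0.102510
u = exp(dx) = 1.107948; d = 1/u = 0.902569
p_u = 0.161375, p_m = 0.666667, p_d = 0.171959
Discount per step: exp(-r*dt) = 0.999334
Stock lattice S(k, j) with j the centered position index:
  k=0: S(0,+0) = 27.2300
  k=1: S(1,-1) = 24.5770; S(1,+0) = 27.2300; S(1,+1) = 30.1694
  k=2: S(2,-2) = 22.1824; S(2,-1) = 24.5770; S(2,+0) = 27.2300; S(2,+1) = 30.1694; S(2,+2) = 33.4262
Terminal payoffs V(N, j) = max(S_T - K, 0):
  V(2,-2) = 0.000000; V(2,-1) = 0.000000; V(2,+0) = 0.000000; V(2,+1) = 0.839434; V(2,+2) = 4.096174
Backward induction: V(k, j) = exp(-r*dt) * [p_u * V(k+1, j+1) + p_m * V(k+1, j) + p_d * V(k+1, j-1)]
  V(1,-1) = exp(-r*dt) * [p_u*0.000000 + p_m*0.000000 + p_d*0.000000] = 0.000000
  V(1,+0) = exp(-r*dt) * [p_u*0.839434 + p_m*0.000000 + p_d*0.000000] = 0.135373
  V(1,+1) = exp(-r*dt) * [p_u*4.096174 + p_m*0.839434 + p_d*0.000000] = 1.219828
  V(0,+0) = exp(-r*dt) * [p_u*1.219828 + p_m*0.135373 + p_d*0.000000] = 0.286907

Answer: Price = V(0,0) = 0.2869


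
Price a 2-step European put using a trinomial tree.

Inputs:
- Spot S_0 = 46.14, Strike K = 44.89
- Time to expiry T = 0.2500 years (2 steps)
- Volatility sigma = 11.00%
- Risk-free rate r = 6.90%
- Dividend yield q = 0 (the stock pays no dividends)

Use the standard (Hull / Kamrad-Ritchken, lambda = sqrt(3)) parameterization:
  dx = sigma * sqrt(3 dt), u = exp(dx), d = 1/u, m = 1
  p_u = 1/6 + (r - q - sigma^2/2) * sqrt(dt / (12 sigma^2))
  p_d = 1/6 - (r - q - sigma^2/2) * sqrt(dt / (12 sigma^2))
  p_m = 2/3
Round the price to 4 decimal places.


dt = T/N = 0.125000; dx = sigma*sqrt(3*dt) = 0.067361
u = exp(dx) = 1.069682; d = 1/u = 0.934858
p_u = 0.225074, p_m = 0.666667, p_d = 0.108259
Discount per step: exp(-r*dt) = 0.991412
Stock lattice S(k, j) with j the centered position index:
  k=0: S(0,+0) = 46.1400
  k=1: S(1,-1) = 43.1343; S(1,+0) = 46.1400; S(1,+1) = 49.3551
  k=2: S(2,-2) = 40.3245; S(2,-1) = 43.1343; S(2,+0) = 46.1400; S(2,+1) = 49.3551; S(2,+2) = 52.7942
Terminal payoffs V(N, j) = max(K - S_T, 0):
  V(2,-2) = 4.565537; V(2,-1) = 1.755666; V(2,+0) = 0.000000; V(2,+1) = 0.000000; V(2,+2) = 0.000000
Backward induction: V(k, j) = exp(-r*dt) * [p_u * V(k+1, j+1) + p_m * V(k+1, j) + p_d * V(k+1, j-1)]
  V(1,-1) = exp(-r*dt) * [p_u*0.000000 + p_m*1.755666 + p_d*4.565537] = 1.650410
  V(1,+0) = exp(-r*dt) * [p_u*0.000000 + p_m*0.000000 + p_d*1.755666] = 0.188435
  V(1,+1) = exp(-r*dt) * [p_u*0.000000 + p_m*0.000000 + p_d*0.000000] = 0.000000
  V(0,+0) = exp(-r*dt) * [p_u*0.000000 + p_m*0.188435 + p_d*1.650410] = 0.301682

Answer: Price = V(0,0) = 0.3017


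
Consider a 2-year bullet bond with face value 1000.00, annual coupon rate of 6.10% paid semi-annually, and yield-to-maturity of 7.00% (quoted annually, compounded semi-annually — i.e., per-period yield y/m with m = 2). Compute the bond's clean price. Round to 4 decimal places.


Coupon per period c = face * coupon_rate / m = 30.500000
Periods per year m = 2; per-period yield y/m = 0.035000
Number of cashflows N = 4
Cashflows (t years, CF_t, discount factor 1/(1+y/m)^(m*t), PV):
  t = 0.5000: CF_t = 30.500000, DF = 0.966184, PV = 29.468599
  t = 1.0000: CF_t = 30.500000, DF = 0.933511, PV = 28.472076
  t = 1.5000: CF_t = 30.500000, DF = 0.901943, PV = 27.509253
  t = 2.0000: CF_t = 1030.500000, DF = 0.871442, PV = 898.021216
Price P = sum_t PV_t = 983.471144

Answer: Price = 983.4711


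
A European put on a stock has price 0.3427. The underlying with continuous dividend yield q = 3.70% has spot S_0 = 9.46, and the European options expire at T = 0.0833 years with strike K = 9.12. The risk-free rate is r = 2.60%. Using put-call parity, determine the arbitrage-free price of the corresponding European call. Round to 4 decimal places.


Put-call parity: C - P = S_0 * exp(-qT) - K * exp(-rT).
S_0 * exp(-qT) = 9.4600 * 0.99692264 = 9.43088822
K * exp(-rT) = 9.1200 * 0.99783654 = 9.10026928
C = P + S*exp(-qT) - K*exp(-rT)
C = 0.3427 + 9.43088822 - 9.10026928 = 0.6733

Answer: Call price = 0.6733


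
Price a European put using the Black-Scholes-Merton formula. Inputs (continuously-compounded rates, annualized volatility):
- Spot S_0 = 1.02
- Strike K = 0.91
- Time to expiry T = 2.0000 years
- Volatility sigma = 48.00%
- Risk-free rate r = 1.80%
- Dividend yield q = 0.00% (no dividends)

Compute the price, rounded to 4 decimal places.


Answer: Price = 0.1869

Derivation:
d1 = (ln(S/K) + (r - q + 0.5*sigma^2) * T) / (sigma * sqrt(T)) = 0.56054904
d2 = d1 - sigma * sqrt(T) = -0.11827347
exp(-rT) = 0.96464029; exp(-qT) = 1.00000000
P = K * exp(-rT) * N(-d2) - S_0 * exp(-qT) * N(-d1)
N(-d1) = 0.28755250; N(-d2) = 0.54707451
P = 0.9100 * 0.96464029 * 0.54707451 - 1.0200 * 1.00000000 * 0.28755250 = 0.1869


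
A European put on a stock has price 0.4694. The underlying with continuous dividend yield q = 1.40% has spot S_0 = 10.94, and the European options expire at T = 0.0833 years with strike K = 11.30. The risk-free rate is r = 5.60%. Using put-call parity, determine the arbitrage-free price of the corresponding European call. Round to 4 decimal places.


Answer: Call price = 0.1492

Derivation:
Put-call parity: C - P = S_0 * exp(-qT) - K * exp(-rT).
S_0 * exp(-qT) = 10.9400 * 0.99883448 = 10.92724921
K * exp(-rT) = 11.3000 * 0.99534606 = 11.24741052
C = P + S*exp(-qT) - K*exp(-rT)
C = 0.4694 + 10.92724921 - 11.24741052 = 0.1492


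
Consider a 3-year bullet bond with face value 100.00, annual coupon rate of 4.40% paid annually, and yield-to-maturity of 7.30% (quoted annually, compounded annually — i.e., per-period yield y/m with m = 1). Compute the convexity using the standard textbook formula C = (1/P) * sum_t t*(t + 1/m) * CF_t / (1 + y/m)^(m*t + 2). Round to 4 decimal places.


Coupon per period c = face * coupon_rate / m = 4.400000
Periods per year m = 1; per-period yield y/m = 0.073000
Number of cashflows N = 3
Cashflows (t years, CF_t, discount factor 1/(1+y/m)^(m*t), PV):
  t = 1.0000: CF_t = 4.400000, DF = 0.931966, PV = 4.100652
  t = 2.0000: CF_t = 4.400000, DF = 0.868561, PV = 3.821670
  t = 3.0000: CF_t = 104.400000, DF = 0.809470, PV = 84.508683
Price P = sum_t PV_t = 92.431006
Convexity numerator sum_t t*(t + 1/m) * CF_t / (1+y/m)^(m*t + 2):
  t = 1.0000: term = 7.123337
  t = 2.0000: term = 19.916134
  t = 3.0000: term = 880.811822
Convexity = (1/P) * sum = 907.851293 / 92.431006 = 9.821935

Answer: Convexity = 9.8219


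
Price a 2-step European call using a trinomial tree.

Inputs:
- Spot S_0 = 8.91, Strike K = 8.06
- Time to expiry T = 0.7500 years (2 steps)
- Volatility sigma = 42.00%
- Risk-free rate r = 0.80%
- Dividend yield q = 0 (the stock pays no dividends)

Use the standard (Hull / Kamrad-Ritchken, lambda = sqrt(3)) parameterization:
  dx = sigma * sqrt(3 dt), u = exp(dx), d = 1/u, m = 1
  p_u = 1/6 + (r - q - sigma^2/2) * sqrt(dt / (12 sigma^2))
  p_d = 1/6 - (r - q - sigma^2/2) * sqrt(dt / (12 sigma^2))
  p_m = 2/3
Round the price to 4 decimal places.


dt = T/N = 0.375000; dx = sigma*sqrt(3*dt) = 0.445477
u = exp(dx) = 1.561235; d = 1/u = 0.640519
p_u = 0.132911, p_m = 0.666667, p_d = 0.200423
Discount per step: exp(-r*dt) = 0.997004
Stock lattice S(k, j) with j the centered position index:
  k=0: S(0,+0) = 8.9100
  k=1: S(1,-1) = 5.7070; S(1,+0) = 8.9100; S(1,+1) = 13.9106
  k=2: S(2,-2) = 3.6555; S(2,-1) = 5.7070; S(2,+0) = 8.9100; S(2,+1) = 13.9106; S(2,+2) = 21.7177
Terminal payoffs V(N, j) = max(S_T - K, 0):
  V(2,-2) = 0.000000; V(2,-1) = 0.000000; V(2,+0) = 0.850000; V(2,+1) = 5.850605; V(2,+2) = 13.657726
Backward induction: V(k, j) = exp(-r*dt) * [p_u * V(k+1, j+1) + p_m * V(k+1, j) + p_d * V(k+1, j-1)]
  V(1,-1) = exp(-r*dt) * [p_u*0.850000 + p_m*0.000000 + p_d*0.000000] = 0.112636
  V(1,+0) = exp(-r*dt) * [p_u*5.850605 + p_m*0.850000 + p_d*0.000000] = 1.340248
  V(1,+1) = exp(-r*dt) * [p_u*13.657726 + p_m*5.850605 + p_d*0.850000] = 5.868389
  V(0,+0) = exp(-r*dt) * [p_u*5.868389 + p_m*1.340248 + p_d*0.112636] = 1.690965

Answer: Price = V(0,0) = 1.6910


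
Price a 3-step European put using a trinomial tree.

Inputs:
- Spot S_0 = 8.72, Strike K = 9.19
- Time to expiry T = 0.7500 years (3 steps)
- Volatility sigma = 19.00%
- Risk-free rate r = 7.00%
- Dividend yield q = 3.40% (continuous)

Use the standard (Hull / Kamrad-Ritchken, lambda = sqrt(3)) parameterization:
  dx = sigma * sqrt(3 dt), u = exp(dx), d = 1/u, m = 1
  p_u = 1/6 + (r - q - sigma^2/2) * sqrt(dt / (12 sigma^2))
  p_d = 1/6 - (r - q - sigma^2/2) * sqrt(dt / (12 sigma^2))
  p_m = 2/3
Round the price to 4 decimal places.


Answer: Price = V(0,0) = 0.6927

Derivation:
dt = T/N = 0.250000; dx = sigma*sqrt(3*dt) = 0.164545
u = exp(dx) = 1.178856; d = 1/u = 0.848280
p_u = 0.180303, p_m = 0.666667, p_d = 0.153031
Discount per step: exp(-r*dt) = 0.982652
Stock lattice S(k, j) with j the centered position index:
  k=0: S(0,+0) = 8.7200
  k=1: S(1,-1) = 7.3970; S(1,+0) = 8.7200; S(1,+1) = 10.2796
  k=2: S(2,-2) = 6.2747; S(2,-1) = 7.3970; S(2,+0) = 8.7200; S(2,+1) = 10.2796; S(2,+2) = 12.1182
  k=3: S(3,-3) = 5.3227; S(3,-2) = 6.2747; S(3,-1) = 7.3970; S(3,+0) = 8.7200; S(3,+1) = 10.2796; S(3,+2) = 12.1182; S(3,+3) = 14.2856
Terminal payoffs V(N, j) = max(K - S_T, 0):
  V(3,-3) = 3.867278; V(3,-2) = 2.915275; V(3,-1) = 1.793001; V(3,+0) = 0.470000; V(3,+1) = 0.000000; V(3,+2) = 0.000000; V(3,+3) = 0.000000
Backward induction: V(k, j) = exp(-r*dt) * [p_u * V(k+1, j+1) + p_m * V(k+1, j) + p_d * V(k+1, j-1)]
  V(2,-2) = exp(-r*dt) * [p_u*1.793001 + p_m*2.915275 + p_d*3.867278] = 2.809021
  V(2,-1) = exp(-r*dt) * [p_u*0.470000 + p_m*1.793001 + p_d*2.915275] = 1.696257
  V(2,+0) = exp(-r*dt) * [p_u*0.000000 + p_m*0.470000 + p_d*1.793001] = 0.577522
  V(2,+1) = exp(-r*dt) * [p_u*0.000000 + p_m*0.000000 + p_d*0.470000] = 0.070677
  V(2,+2) = exp(-r*dt) * [p_u*0.000000 + p_m*0.000000 + p_d*0.000000] = 0.000000
  V(1,-1) = exp(-r*dt) * [p_u*0.577522 + p_m*1.696257 + p_d*2.809021] = 1.635951
  V(1,+0) = exp(-r*dt) * [p_u*0.070677 + p_m*0.577522 + p_d*1.696257] = 0.645933
  V(1,+1) = exp(-r*dt) * [p_u*0.000000 + p_m*0.070677 + p_d*0.577522] = 0.133146
  V(0,+0) = exp(-r*dt) * [p_u*0.133146 + p_m*0.645933 + p_d*1.635951] = 0.692750


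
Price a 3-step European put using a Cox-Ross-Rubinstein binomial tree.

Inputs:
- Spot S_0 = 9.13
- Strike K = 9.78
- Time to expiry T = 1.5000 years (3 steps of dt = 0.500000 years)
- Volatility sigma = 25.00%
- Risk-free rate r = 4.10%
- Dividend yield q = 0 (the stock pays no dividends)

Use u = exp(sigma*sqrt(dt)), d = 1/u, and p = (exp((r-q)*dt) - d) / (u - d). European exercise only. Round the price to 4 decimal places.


dt = T/N = 0.500000
u = exp(sigma*sqrt(dt)) = 1.193365; d = 1/u = 0.837967
p = (exp((r-q)*dt) - d) / (u - d) = 0.514198
Discount per step: exp(-r*dt) = 0.979709
Stock lattice S(k, i) with i counting down-moves:
  k=0: S(0,0) = 9.1300
  k=1: S(1,0) = 10.8954; S(1,1) = 7.6506
  k=2: S(2,0) = 13.0022; S(2,1) = 9.1300; S(2,2) = 6.4110
  k=3: S(3,0) = 15.5164; S(3,1) = 10.8954; S(3,2) = 7.6506; S(3,3) = 5.3722
Terminal payoffs V(N, i) = max(K - S_T, 0):
  V(3,0) = 0.000000; V(3,1) = 0.000000; V(3,2) = 2.129362; V(3,3) = 4.407810
Backward induction: V(k, i) = exp(-r*dt) * [p * V(k+1, i) + (1-p) * V(k+1, i+1)].
  V(2,0) = exp(-r*dt) * [p*0.000000 + (1-p)*0.000000] = 0.000000
  V(2,1) = exp(-r*dt) * [p*0.000000 + (1-p)*2.129362] = 1.013459
  V(2,2) = exp(-r*dt) * [p*2.129362 + (1-p)*4.407810] = 3.170570
  V(1,0) = exp(-r*dt) * [p*0.000000 + (1-p)*1.013459] = 0.482350
  V(1,1) = exp(-r*dt) * [p*1.013459 + (1-p)*3.170570] = 2.019560
  V(0,0) = exp(-r*dt) * [p*0.482350 + (1-p)*2.019560] = 1.204190

Answer: Price = V(0,0) = 1.2042


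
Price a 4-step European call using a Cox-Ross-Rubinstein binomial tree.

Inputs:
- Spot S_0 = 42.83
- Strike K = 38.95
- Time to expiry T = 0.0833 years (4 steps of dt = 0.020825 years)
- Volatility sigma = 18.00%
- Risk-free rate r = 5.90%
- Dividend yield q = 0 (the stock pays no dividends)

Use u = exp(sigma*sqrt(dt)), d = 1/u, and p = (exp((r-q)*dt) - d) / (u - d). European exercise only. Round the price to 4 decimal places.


dt = T/N = 0.020825
u = exp(sigma*sqrt(dt)) = 1.026316; d = 1/u = 0.974359
p = (exp((r-q)*dt) - d) / (u - d) = 0.517169
Discount per step: exp(-r*dt) = 0.998772
Stock lattice S(k, i) with i counting down-moves:
  k=0: S(0,0) = 42.8300
  k=1: S(1,0) = 43.9571; S(1,1) = 41.7318
  k=2: S(2,0) = 45.1139; S(2,1) = 42.8300; S(2,2) = 40.6617
  k=3: S(3,0) = 46.3011; S(3,1) = 43.9571; S(3,2) = 41.7318; S(3,3) = 39.6191
  k=4: S(4,0) = 47.5195; S(4,1) = 45.1139; S(4,2) = 42.8300; S(4,3) = 40.6617; S(4,4) = 38.6033
Terminal payoffs V(N, i) = max(S_T - K, 0):
  V(4,0) = 8.569543; V(4,1) = 6.163878; V(4,2) = 3.880000; V(4,3) = 1.711742; V(4,4) = 0.000000
Backward induction: V(k, i) = exp(-r*dt) * [p * V(k+1, i) + (1-p) * V(k+1, i+1)].
  V(3,0) = exp(-r*dt) * [p*8.569543 + (1-p)*6.163878] = 7.398917
  V(3,1) = exp(-r*dt) * [p*6.163878 + (1-p)*3.880000] = 5.054936
  V(3,2) = exp(-r*dt) * [p*3.880000 + (1-p)*1.711742] = 2.829619
  V(3,3) = exp(-r*dt) * [p*1.711742 + (1-p)*0.000000] = 0.884173
  V(2,0) = exp(-r*dt) * [p*7.398917 + (1-p)*5.054936] = 6.259475
  V(2,1) = exp(-r*dt) * [p*5.054936 + (1-p)*2.829619] = 3.975596
  V(2,2) = exp(-r*dt) * [p*2.829619 + (1-p)*0.884173] = 1.887976
  V(1,0) = exp(-r*dt) * [p*6.259475 + (1-p)*3.975596] = 5.150415
  V(1,1) = exp(-r*dt) * [p*3.975596 + (1-p)*1.887976] = 2.963984
  V(0,0) = exp(-r*dt) * [p*5.150415 + (1-p)*2.963984] = 4.089710

Answer: Price = V(0,0) = 4.0897


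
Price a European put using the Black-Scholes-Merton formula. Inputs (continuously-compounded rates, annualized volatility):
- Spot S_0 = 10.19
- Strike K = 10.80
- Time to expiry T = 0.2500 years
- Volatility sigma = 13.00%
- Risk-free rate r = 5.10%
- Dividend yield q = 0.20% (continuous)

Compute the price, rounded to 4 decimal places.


Answer: Price = 0.5740

Derivation:
d1 = (ln(S/K) + (r - q + 0.5*sigma^2) * T) / (sigma * sqrt(T)) = -0.67348903
d2 = d1 - sigma * sqrt(T) = -0.73848903
exp(-rT) = 0.98733094; exp(-qT) = 0.99950012
P = K * exp(-rT) * N(-d2) - S_0 * exp(-qT) * N(-d1)
N(-d1) = 0.74968189; N(-d2) = 0.76989133
P = 10.8000 * 0.98733094 * 0.76989133 - 10.1900 * 0.99950012 * 0.74968189 = 0.5740
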